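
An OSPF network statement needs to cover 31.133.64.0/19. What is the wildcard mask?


Subnet mask: 255.255.224.0
Wildcard = 255.255.255.255 - subnet mask
255 - 255 = 0
255 - 255 = 0
255 - 224 = 31
255 - 0 = 255
Wildcard: 0.0.31.255


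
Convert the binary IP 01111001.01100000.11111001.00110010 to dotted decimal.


01111001 = 121
01100000 = 96
11111001 = 249
00110010 = 50
IP: 121.96.249.50


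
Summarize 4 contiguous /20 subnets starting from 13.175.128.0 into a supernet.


Original prefix: /20
Number of subnets: 4 = 2^2
New prefix = 20 - 2 = 18
Supernet: 13.175.128.0/18


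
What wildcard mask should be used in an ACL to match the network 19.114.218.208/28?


Subnet mask: 255.255.255.240
Wildcard = 255.255.255.255 - subnet mask
255 - 255 = 0
255 - 255 = 0
255 - 255 = 0
255 - 240 = 15
Wildcard: 0.0.0.15


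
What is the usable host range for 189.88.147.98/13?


Network: 189.88.0.0
Broadcast: 189.95.255.255
First usable = network + 1
Last usable = broadcast - 1
Range: 189.88.0.1 to 189.95.255.254


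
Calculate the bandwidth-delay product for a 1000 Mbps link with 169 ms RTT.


BDP = bandwidth * RTT
= 1000 Mbps * 169 ms
= 1000 * 1e6 * 169 / 1000 bits
= 169000000 bits
= 21125000 bytes
= 20629.8828 KB
BDP = 169000000 bits (21125000 bytes)


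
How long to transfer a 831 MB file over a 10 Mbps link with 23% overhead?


Effective throughput = 10 * (1 - 23/100) = 7.7 Mbps
File size in Mb = 831 * 8 = 6648 Mb
Time = 6648 / 7.7
Time = 863.3766 seconds


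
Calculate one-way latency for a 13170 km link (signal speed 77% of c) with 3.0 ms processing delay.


Speed = 0.77 * 3e5 km/s = 231000 km/s
Propagation delay = 13170 / 231000 = 0.057 s = 57.013 ms
Processing delay = 3.0 ms
Total one-way latency = 60.013 ms


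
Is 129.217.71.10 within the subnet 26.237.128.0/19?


Subnet network: 26.237.128.0
Test IP AND mask: 129.217.64.0
No, 129.217.71.10 is not in 26.237.128.0/19


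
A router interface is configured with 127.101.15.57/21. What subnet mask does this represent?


/21 means 21 network bits, 11 host bits
Binary: 11111111111111111111100000000000
Mask: 255.255.248.0


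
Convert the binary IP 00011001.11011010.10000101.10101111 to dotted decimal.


00011001 = 25
11011010 = 218
10000101 = 133
10101111 = 175
IP: 25.218.133.175


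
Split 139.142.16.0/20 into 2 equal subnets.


New prefix = 20 + 1 = 21
Each subnet has 2048 addresses
  139.142.16.0/21
  139.142.24.0/21
Subnets: 139.142.16.0/21, 139.142.24.0/21


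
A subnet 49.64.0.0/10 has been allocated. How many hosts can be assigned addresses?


Host bits = 32 - 10 = 22
Total addresses = 2^22 = 4194304
Usable = total - 2 (network and broadcast)
Usable hosts: 4194302


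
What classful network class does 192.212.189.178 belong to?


First octet: 192
Binary: 11000000
110xxxxx -> Class C (192-223)
Class C, default mask 255.255.255.0 (/24)


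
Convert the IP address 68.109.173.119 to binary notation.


68 = 01000100
109 = 01101101
173 = 10101101
119 = 01110111
Binary: 01000100.01101101.10101101.01110111


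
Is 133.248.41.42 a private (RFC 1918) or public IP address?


RFC 1918 private ranges:
  10.0.0.0/8 (10.0.0.0 - 10.255.255.255)
  172.16.0.0/12 (172.16.0.0 - 172.31.255.255)
  192.168.0.0/16 (192.168.0.0 - 192.168.255.255)
Public (not in any RFC 1918 range)


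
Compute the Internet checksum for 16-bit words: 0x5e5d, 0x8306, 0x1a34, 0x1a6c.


Sum all words (with carry folding):
+ 0x5e5d = 0x5e5d
+ 0x8306 = 0xe163
+ 0x1a34 = 0xfb97
+ 0x1a6c = 0x1604
One's complement: ~0x1604
Checksum = 0xe9fb


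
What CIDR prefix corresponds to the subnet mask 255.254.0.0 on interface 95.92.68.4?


Binary: 11111111.11111110.00000000.00000000
Count leading 1s
Prefix: /15


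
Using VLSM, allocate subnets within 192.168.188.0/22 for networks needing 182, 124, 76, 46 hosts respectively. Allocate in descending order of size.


182 hosts -> /24 (254 usable): 192.168.188.0/24
124 hosts -> /25 (126 usable): 192.168.189.0/25
76 hosts -> /25 (126 usable): 192.168.189.128/25
46 hosts -> /26 (62 usable): 192.168.190.0/26
Allocation: 192.168.188.0/24 (182 hosts, 254 usable); 192.168.189.0/25 (124 hosts, 126 usable); 192.168.189.128/25 (76 hosts, 126 usable); 192.168.190.0/26 (46 hosts, 62 usable)


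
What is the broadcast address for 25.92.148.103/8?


Network: 25.0.0.0/8
Host bits = 24
Set all host bits to 1:
Broadcast: 25.255.255.255


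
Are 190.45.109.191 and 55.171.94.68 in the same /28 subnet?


Mask: 255.255.255.240
190.45.109.191 AND mask = 190.45.109.176
55.171.94.68 AND mask = 55.171.94.64
No, different subnets (190.45.109.176 vs 55.171.94.64)


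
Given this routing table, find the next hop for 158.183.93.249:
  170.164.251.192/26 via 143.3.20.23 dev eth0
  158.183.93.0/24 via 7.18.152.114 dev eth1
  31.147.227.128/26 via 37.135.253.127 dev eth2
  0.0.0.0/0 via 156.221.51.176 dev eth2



Longest prefix match for 158.183.93.249:
  /26 170.164.251.192: no
  /24 158.183.93.0: MATCH
  /26 31.147.227.128: no
  /0 0.0.0.0: MATCH
Selected: next-hop 7.18.152.114 via eth1 (matched /24)


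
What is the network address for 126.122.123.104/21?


IP:   01111110.01111010.01111011.01101000
Mask: 11111111.11111111.11111000.00000000
AND operation:
Net:  01111110.01111010.01111000.00000000
Network: 126.122.120.0/21


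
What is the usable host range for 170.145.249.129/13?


Network: 170.144.0.0
Broadcast: 170.151.255.255
First usable = network + 1
Last usable = broadcast - 1
Range: 170.144.0.1 to 170.151.255.254


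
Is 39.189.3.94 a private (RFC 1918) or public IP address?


RFC 1918 private ranges:
  10.0.0.0/8 (10.0.0.0 - 10.255.255.255)
  172.16.0.0/12 (172.16.0.0 - 172.31.255.255)
  192.168.0.0/16 (192.168.0.0 - 192.168.255.255)
Public (not in any RFC 1918 range)


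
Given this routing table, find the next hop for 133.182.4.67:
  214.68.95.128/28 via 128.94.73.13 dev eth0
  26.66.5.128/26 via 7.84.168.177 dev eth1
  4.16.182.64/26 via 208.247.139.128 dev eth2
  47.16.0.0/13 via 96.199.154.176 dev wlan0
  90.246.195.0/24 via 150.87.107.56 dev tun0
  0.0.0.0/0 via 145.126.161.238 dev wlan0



Longest prefix match for 133.182.4.67:
  /28 214.68.95.128: no
  /26 26.66.5.128: no
  /26 4.16.182.64: no
  /13 47.16.0.0: no
  /24 90.246.195.0: no
  /0 0.0.0.0: MATCH
Selected: next-hop 145.126.161.238 via wlan0 (matched /0)


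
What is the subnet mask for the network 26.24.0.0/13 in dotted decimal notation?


/13 means 13 network bits, 19 host bits
Binary: 11111111111110000000000000000000
Mask: 255.248.0.0


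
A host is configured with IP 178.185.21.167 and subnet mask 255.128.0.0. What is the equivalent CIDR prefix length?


Binary: 11111111.10000000.00000000.00000000
Count leading 1s
Prefix: /9


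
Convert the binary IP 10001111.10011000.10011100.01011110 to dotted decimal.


10001111 = 143
10011000 = 152
10011100 = 156
01011110 = 94
IP: 143.152.156.94


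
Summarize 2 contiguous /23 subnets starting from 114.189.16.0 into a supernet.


Original prefix: /23
Number of subnets: 2 = 2^1
New prefix = 23 - 1 = 22
Supernet: 114.189.16.0/22


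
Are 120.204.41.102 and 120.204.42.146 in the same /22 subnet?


Mask: 255.255.252.0
120.204.41.102 AND mask = 120.204.40.0
120.204.42.146 AND mask = 120.204.40.0
Yes, same subnet (120.204.40.0)


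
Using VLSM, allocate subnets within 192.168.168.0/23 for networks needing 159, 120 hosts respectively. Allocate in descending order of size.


159 hosts -> /24 (254 usable): 192.168.168.0/24
120 hosts -> /25 (126 usable): 192.168.169.0/25
Allocation: 192.168.168.0/24 (159 hosts, 254 usable); 192.168.169.0/25 (120 hosts, 126 usable)


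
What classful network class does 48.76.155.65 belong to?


First octet: 48
Binary: 00110000
0xxxxxxx -> Class A (1-126)
Class A, default mask 255.0.0.0 (/8)


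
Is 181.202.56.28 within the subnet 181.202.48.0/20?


Subnet network: 181.202.48.0
Test IP AND mask: 181.202.48.0
Yes, 181.202.56.28 is in 181.202.48.0/20


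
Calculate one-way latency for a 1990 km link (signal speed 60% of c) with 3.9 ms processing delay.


Speed = 0.6 * 3e5 km/s = 180000 km/s
Propagation delay = 1990 / 180000 = 0.0111 s = 11.0556 ms
Processing delay = 3.9 ms
Total one-way latency = 14.9556 ms


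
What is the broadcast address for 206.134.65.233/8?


Network: 206.0.0.0/8
Host bits = 24
Set all host bits to 1:
Broadcast: 206.255.255.255


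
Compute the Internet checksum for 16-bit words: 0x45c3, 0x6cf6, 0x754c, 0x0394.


Sum all words (with carry folding):
+ 0x45c3 = 0x45c3
+ 0x6cf6 = 0xb2b9
+ 0x754c = 0x2806
+ 0x0394 = 0x2b9a
One's complement: ~0x2b9a
Checksum = 0xd465


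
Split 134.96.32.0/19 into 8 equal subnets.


New prefix = 19 + 3 = 22
Each subnet has 1024 addresses
  134.96.32.0/22
  134.96.36.0/22
  134.96.40.0/22
  134.96.44.0/22
  134.96.48.0/22
  134.96.52.0/22
  134.96.56.0/22
  134.96.60.0/22
Subnets: 134.96.32.0/22, 134.96.36.0/22, 134.96.40.0/22, 134.96.44.0/22, 134.96.48.0/22, 134.96.52.0/22, 134.96.56.0/22, 134.96.60.0/22


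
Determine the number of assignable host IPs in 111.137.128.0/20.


Host bits = 32 - 20 = 12
Total addresses = 2^12 = 4096
Usable = total - 2 (network and broadcast)
Usable hosts: 4094


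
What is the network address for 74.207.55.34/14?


IP:   01001010.11001111.00110111.00100010
Mask: 11111111.11111100.00000000.00000000
AND operation:
Net:  01001010.11001100.00000000.00000000
Network: 74.204.0.0/14


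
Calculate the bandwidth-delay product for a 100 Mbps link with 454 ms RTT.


BDP = bandwidth * RTT
= 100 Mbps * 454 ms
= 100 * 1e6 * 454 / 1000 bits
= 45400000 bits
= 5675000 bytes
= 5541.9922 KB
BDP = 45400000 bits (5675000 bytes)


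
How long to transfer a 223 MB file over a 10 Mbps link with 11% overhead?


Effective throughput = 10 * (1 - 11/100) = 8.9 Mbps
File size in Mb = 223 * 8 = 1784 Mb
Time = 1784 / 8.9
Time = 200.4494 seconds


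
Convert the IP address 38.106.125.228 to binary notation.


38 = 00100110
106 = 01101010
125 = 01111101
228 = 11100100
Binary: 00100110.01101010.01111101.11100100


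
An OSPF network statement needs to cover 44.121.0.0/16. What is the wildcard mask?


Subnet mask: 255.255.0.0
Wildcard = 255.255.255.255 - subnet mask
255 - 255 = 0
255 - 255 = 0
255 - 0 = 255
255 - 0 = 255
Wildcard: 0.0.255.255


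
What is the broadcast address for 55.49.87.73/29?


Network: 55.49.87.72/29
Host bits = 3
Set all host bits to 1:
Broadcast: 55.49.87.79


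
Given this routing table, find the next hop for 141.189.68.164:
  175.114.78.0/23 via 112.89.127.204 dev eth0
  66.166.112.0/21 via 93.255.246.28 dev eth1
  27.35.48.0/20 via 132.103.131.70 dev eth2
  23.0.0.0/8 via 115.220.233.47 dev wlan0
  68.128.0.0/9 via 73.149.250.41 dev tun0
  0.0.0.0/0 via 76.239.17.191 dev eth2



Longest prefix match for 141.189.68.164:
  /23 175.114.78.0: no
  /21 66.166.112.0: no
  /20 27.35.48.0: no
  /8 23.0.0.0: no
  /9 68.128.0.0: no
  /0 0.0.0.0: MATCH
Selected: next-hop 76.239.17.191 via eth2 (matched /0)


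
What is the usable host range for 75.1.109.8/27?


Network: 75.1.109.0
Broadcast: 75.1.109.31
First usable = network + 1
Last usable = broadcast - 1
Range: 75.1.109.1 to 75.1.109.30


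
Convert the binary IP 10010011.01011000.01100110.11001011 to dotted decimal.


10010011 = 147
01011000 = 88
01100110 = 102
11001011 = 203
IP: 147.88.102.203


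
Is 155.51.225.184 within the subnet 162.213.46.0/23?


Subnet network: 162.213.46.0
Test IP AND mask: 155.51.224.0
No, 155.51.225.184 is not in 162.213.46.0/23


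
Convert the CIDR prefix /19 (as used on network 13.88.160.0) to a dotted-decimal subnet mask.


/19 means 19 network bits, 13 host bits
Binary: 11111111111111111110000000000000
Mask: 255.255.224.0


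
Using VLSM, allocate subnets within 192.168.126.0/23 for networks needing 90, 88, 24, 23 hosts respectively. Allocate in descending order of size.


90 hosts -> /25 (126 usable): 192.168.126.0/25
88 hosts -> /25 (126 usable): 192.168.126.128/25
24 hosts -> /27 (30 usable): 192.168.127.0/27
23 hosts -> /27 (30 usable): 192.168.127.32/27
Allocation: 192.168.126.0/25 (90 hosts, 126 usable); 192.168.126.128/25 (88 hosts, 126 usable); 192.168.127.0/27 (24 hosts, 30 usable); 192.168.127.32/27 (23 hosts, 30 usable)


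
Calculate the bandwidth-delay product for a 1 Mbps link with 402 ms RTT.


BDP = bandwidth * RTT
= 1 Mbps * 402 ms
= 1 * 1e6 * 402 / 1000 bits
= 402000 bits
= 50250 bytes
= 49.0723 KB
BDP = 402000 bits (50250 bytes)


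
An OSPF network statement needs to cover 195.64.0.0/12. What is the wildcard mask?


Subnet mask: 255.240.0.0
Wildcard = 255.255.255.255 - subnet mask
255 - 255 = 0
255 - 240 = 15
255 - 0 = 255
255 - 0 = 255
Wildcard: 0.15.255.255


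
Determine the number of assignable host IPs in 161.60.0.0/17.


Host bits = 32 - 17 = 15
Total addresses = 2^15 = 32768
Usable = total - 2 (network and broadcast)
Usable hosts: 32766


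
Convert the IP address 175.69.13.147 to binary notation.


175 = 10101111
69 = 01000101
13 = 00001101
147 = 10010011
Binary: 10101111.01000101.00001101.10010011


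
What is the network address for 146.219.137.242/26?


IP:   10010010.11011011.10001001.11110010
Mask: 11111111.11111111.11111111.11000000
AND operation:
Net:  10010010.11011011.10001001.11000000
Network: 146.219.137.192/26


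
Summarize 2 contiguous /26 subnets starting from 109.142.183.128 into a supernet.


Original prefix: /26
Number of subnets: 2 = 2^1
New prefix = 26 - 1 = 25
Supernet: 109.142.183.128/25


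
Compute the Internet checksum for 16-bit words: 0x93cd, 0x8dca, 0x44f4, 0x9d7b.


Sum all words (with carry folding):
+ 0x93cd = 0x93cd
+ 0x8dca = 0x2198
+ 0x44f4 = 0x668c
+ 0x9d7b = 0x0408
One's complement: ~0x0408
Checksum = 0xfbf7


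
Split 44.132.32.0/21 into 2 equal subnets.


New prefix = 21 + 1 = 22
Each subnet has 1024 addresses
  44.132.32.0/22
  44.132.36.0/22
Subnets: 44.132.32.0/22, 44.132.36.0/22


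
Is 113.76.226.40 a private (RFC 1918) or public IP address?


RFC 1918 private ranges:
  10.0.0.0/8 (10.0.0.0 - 10.255.255.255)
  172.16.0.0/12 (172.16.0.0 - 172.31.255.255)
  192.168.0.0/16 (192.168.0.0 - 192.168.255.255)
Public (not in any RFC 1918 range)


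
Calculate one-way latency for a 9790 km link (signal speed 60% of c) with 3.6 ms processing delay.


Speed = 0.6 * 3e5 km/s = 180000 km/s
Propagation delay = 9790 / 180000 = 0.0544 s = 54.3889 ms
Processing delay = 3.6 ms
Total one-way latency = 57.9889 ms


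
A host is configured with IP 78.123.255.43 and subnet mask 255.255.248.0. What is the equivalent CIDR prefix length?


Binary: 11111111.11111111.11111000.00000000
Count leading 1s
Prefix: /21


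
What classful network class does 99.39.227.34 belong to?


First octet: 99
Binary: 01100011
0xxxxxxx -> Class A (1-126)
Class A, default mask 255.0.0.0 (/8)


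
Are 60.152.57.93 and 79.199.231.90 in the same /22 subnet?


Mask: 255.255.252.0
60.152.57.93 AND mask = 60.152.56.0
79.199.231.90 AND mask = 79.199.228.0
No, different subnets (60.152.56.0 vs 79.199.228.0)


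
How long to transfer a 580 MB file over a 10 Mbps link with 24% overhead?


Effective throughput = 10 * (1 - 24/100) = 7.6 Mbps
File size in Mb = 580 * 8 = 4640 Mb
Time = 4640 / 7.6
Time = 610.5263 seconds


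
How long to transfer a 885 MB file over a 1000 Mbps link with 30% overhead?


Effective throughput = 1000 * (1 - 30/100) = 700 Mbps
File size in Mb = 885 * 8 = 7080 Mb
Time = 7080 / 700
Time = 10.1143 seconds


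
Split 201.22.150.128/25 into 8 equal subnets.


New prefix = 25 + 3 = 28
Each subnet has 16 addresses
  201.22.150.128/28
  201.22.150.144/28
  201.22.150.160/28
  201.22.150.176/28
  201.22.150.192/28
  201.22.150.208/28
  201.22.150.224/28
  201.22.150.240/28
Subnets: 201.22.150.128/28, 201.22.150.144/28, 201.22.150.160/28, 201.22.150.176/28, 201.22.150.192/28, 201.22.150.208/28, 201.22.150.224/28, 201.22.150.240/28


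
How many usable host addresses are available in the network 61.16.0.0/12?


Host bits = 32 - 12 = 20
Total addresses = 2^20 = 1048576
Usable = total - 2 (network and broadcast)
Usable hosts: 1048574


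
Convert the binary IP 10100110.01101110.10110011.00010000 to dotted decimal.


10100110 = 166
01101110 = 110
10110011 = 179
00010000 = 16
IP: 166.110.179.16


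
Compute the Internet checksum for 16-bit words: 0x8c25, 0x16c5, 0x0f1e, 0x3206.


Sum all words (with carry folding):
+ 0x8c25 = 0x8c25
+ 0x16c5 = 0xa2ea
+ 0x0f1e = 0xb208
+ 0x3206 = 0xe40e
One's complement: ~0xe40e
Checksum = 0x1bf1


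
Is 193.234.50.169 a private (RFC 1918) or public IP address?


RFC 1918 private ranges:
  10.0.0.0/8 (10.0.0.0 - 10.255.255.255)
  172.16.0.0/12 (172.16.0.0 - 172.31.255.255)
  192.168.0.0/16 (192.168.0.0 - 192.168.255.255)
Public (not in any RFC 1918 range)


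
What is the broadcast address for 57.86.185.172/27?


Network: 57.86.185.160/27
Host bits = 5
Set all host bits to 1:
Broadcast: 57.86.185.191


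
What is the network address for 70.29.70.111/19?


IP:   01000110.00011101.01000110.01101111
Mask: 11111111.11111111.11100000.00000000
AND operation:
Net:  01000110.00011101.01000000.00000000
Network: 70.29.64.0/19


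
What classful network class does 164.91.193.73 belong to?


First octet: 164
Binary: 10100100
10xxxxxx -> Class B (128-191)
Class B, default mask 255.255.0.0 (/16)


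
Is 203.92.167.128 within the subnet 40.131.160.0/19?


Subnet network: 40.131.160.0
Test IP AND mask: 203.92.160.0
No, 203.92.167.128 is not in 40.131.160.0/19


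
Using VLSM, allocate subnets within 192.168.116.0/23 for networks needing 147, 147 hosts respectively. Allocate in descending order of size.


147 hosts -> /24 (254 usable): 192.168.116.0/24
147 hosts -> /24 (254 usable): 192.168.117.0/24
Allocation: 192.168.116.0/24 (147 hosts, 254 usable); 192.168.117.0/24 (147 hosts, 254 usable)


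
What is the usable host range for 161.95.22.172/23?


Network: 161.95.22.0
Broadcast: 161.95.23.255
First usable = network + 1
Last usable = broadcast - 1
Range: 161.95.22.1 to 161.95.23.254


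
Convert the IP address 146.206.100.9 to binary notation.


146 = 10010010
206 = 11001110
100 = 01100100
9 = 00001001
Binary: 10010010.11001110.01100100.00001001


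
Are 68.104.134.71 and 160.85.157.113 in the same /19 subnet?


Mask: 255.255.224.0
68.104.134.71 AND mask = 68.104.128.0
160.85.157.113 AND mask = 160.85.128.0
No, different subnets (68.104.128.0 vs 160.85.128.0)


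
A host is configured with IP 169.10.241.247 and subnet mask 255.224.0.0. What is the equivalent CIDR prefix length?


Binary: 11111111.11100000.00000000.00000000
Count leading 1s
Prefix: /11


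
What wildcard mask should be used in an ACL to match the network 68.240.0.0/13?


Subnet mask: 255.248.0.0
Wildcard = 255.255.255.255 - subnet mask
255 - 255 = 0
255 - 248 = 7
255 - 0 = 255
255 - 0 = 255
Wildcard: 0.7.255.255


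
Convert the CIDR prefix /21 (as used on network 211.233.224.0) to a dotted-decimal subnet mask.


/21 means 21 network bits, 11 host bits
Binary: 11111111111111111111100000000000
Mask: 255.255.248.0


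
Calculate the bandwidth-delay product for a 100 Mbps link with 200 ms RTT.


BDP = bandwidth * RTT
= 100 Mbps * 200 ms
= 100 * 1e6 * 200 / 1000 bits
= 20000000 bits
= 2500000 bytes
= 2441.4062 KB
BDP = 20000000 bits (2500000 bytes)


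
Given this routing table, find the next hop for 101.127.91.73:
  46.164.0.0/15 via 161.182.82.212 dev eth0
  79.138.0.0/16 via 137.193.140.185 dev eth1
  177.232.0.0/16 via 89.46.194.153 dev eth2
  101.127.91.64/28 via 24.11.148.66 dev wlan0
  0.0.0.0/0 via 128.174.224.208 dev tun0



Longest prefix match for 101.127.91.73:
  /15 46.164.0.0: no
  /16 79.138.0.0: no
  /16 177.232.0.0: no
  /28 101.127.91.64: MATCH
  /0 0.0.0.0: MATCH
Selected: next-hop 24.11.148.66 via wlan0 (matched /28)


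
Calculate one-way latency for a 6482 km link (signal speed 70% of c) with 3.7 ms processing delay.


Speed = 0.7 * 3e5 km/s = 210000 km/s
Propagation delay = 6482 / 210000 = 0.0309 s = 30.8667 ms
Processing delay = 3.7 ms
Total one-way latency = 34.5667 ms


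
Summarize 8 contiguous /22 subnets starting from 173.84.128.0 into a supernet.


Original prefix: /22
Number of subnets: 8 = 2^3
New prefix = 22 - 3 = 19
Supernet: 173.84.128.0/19


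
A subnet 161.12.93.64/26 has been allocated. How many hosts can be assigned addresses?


Host bits = 32 - 26 = 6
Total addresses = 2^6 = 64
Usable = total - 2 (network and broadcast)
Usable hosts: 62


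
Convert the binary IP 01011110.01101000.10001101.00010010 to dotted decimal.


01011110 = 94
01101000 = 104
10001101 = 141
00010010 = 18
IP: 94.104.141.18


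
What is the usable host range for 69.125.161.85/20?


Network: 69.125.160.0
Broadcast: 69.125.175.255
First usable = network + 1
Last usable = broadcast - 1
Range: 69.125.160.1 to 69.125.175.254


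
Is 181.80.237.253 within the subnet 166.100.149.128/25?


Subnet network: 166.100.149.128
Test IP AND mask: 181.80.237.128
No, 181.80.237.253 is not in 166.100.149.128/25


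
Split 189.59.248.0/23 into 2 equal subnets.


New prefix = 23 + 1 = 24
Each subnet has 256 addresses
  189.59.248.0/24
  189.59.249.0/24
Subnets: 189.59.248.0/24, 189.59.249.0/24


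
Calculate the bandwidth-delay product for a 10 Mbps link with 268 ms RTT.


BDP = bandwidth * RTT
= 10 Mbps * 268 ms
= 10 * 1e6 * 268 / 1000 bits
= 2680000 bits
= 335000 bytes
= 327.1484 KB
BDP = 2680000 bits (335000 bytes)


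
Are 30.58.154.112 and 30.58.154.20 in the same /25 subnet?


Mask: 255.255.255.128
30.58.154.112 AND mask = 30.58.154.0
30.58.154.20 AND mask = 30.58.154.0
Yes, same subnet (30.58.154.0)


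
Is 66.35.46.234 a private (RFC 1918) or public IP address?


RFC 1918 private ranges:
  10.0.0.0/8 (10.0.0.0 - 10.255.255.255)
  172.16.0.0/12 (172.16.0.0 - 172.31.255.255)
  192.168.0.0/16 (192.168.0.0 - 192.168.255.255)
Public (not in any RFC 1918 range)


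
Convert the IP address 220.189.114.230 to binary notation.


220 = 11011100
189 = 10111101
114 = 01110010
230 = 11100110
Binary: 11011100.10111101.01110010.11100110


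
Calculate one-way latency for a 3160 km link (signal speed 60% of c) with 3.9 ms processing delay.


Speed = 0.6 * 3e5 km/s = 180000 km/s
Propagation delay = 3160 / 180000 = 0.0176 s = 17.5556 ms
Processing delay = 3.9 ms
Total one-way latency = 21.4556 ms


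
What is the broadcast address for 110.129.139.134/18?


Network: 110.129.128.0/18
Host bits = 14
Set all host bits to 1:
Broadcast: 110.129.191.255


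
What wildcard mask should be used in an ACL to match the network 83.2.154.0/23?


Subnet mask: 255.255.254.0
Wildcard = 255.255.255.255 - subnet mask
255 - 255 = 0
255 - 255 = 0
255 - 254 = 1
255 - 0 = 255
Wildcard: 0.0.1.255


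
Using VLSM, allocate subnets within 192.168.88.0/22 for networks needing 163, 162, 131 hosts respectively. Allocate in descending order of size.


163 hosts -> /24 (254 usable): 192.168.88.0/24
162 hosts -> /24 (254 usable): 192.168.89.0/24
131 hosts -> /24 (254 usable): 192.168.90.0/24
Allocation: 192.168.88.0/24 (163 hosts, 254 usable); 192.168.89.0/24 (162 hosts, 254 usable); 192.168.90.0/24 (131 hosts, 254 usable)


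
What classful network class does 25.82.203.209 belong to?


First octet: 25
Binary: 00011001
0xxxxxxx -> Class A (1-126)
Class A, default mask 255.0.0.0 (/8)


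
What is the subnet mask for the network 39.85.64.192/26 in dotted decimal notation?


/26 means 26 network bits, 6 host bits
Binary: 11111111111111111111111111000000
Mask: 255.255.255.192


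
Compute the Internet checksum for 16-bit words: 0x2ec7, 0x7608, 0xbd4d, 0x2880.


Sum all words (with carry folding):
+ 0x2ec7 = 0x2ec7
+ 0x7608 = 0xa4cf
+ 0xbd4d = 0x621d
+ 0x2880 = 0x8a9d
One's complement: ~0x8a9d
Checksum = 0x7562


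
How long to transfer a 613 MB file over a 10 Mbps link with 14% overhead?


Effective throughput = 10 * (1 - 14/100) = 8.6 Mbps
File size in Mb = 613 * 8 = 4904 Mb
Time = 4904 / 8.6
Time = 570.2326 seconds


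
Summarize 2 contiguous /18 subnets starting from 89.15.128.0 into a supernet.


Original prefix: /18
Number of subnets: 2 = 2^1
New prefix = 18 - 1 = 17
Supernet: 89.15.128.0/17


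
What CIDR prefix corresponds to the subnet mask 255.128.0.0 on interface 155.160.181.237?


Binary: 11111111.10000000.00000000.00000000
Count leading 1s
Prefix: /9


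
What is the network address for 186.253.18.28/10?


IP:   10111010.11111101.00010010.00011100
Mask: 11111111.11000000.00000000.00000000
AND operation:
Net:  10111010.11000000.00000000.00000000
Network: 186.192.0.0/10


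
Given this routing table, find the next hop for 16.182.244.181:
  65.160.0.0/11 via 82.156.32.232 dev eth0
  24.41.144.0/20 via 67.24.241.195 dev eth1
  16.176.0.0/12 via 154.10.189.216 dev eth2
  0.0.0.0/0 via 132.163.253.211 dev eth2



Longest prefix match for 16.182.244.181:
  /11 65.160.0.0: no
  /20 24.41.144.0: no
  /12 16.176.0.0: MATCH
  /0 0.0.0.0: MATCH
Selected: next-hop 154.10.189.216 via eth2 (matched /12)


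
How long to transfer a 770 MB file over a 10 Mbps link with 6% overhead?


Effective throughput = 10 * (1 - 6/100) = 9.4 Mbps
File size in Mb = 770 * 8 = 6160 Mb
Time = 6160 / 9.4
Time = 655.3191 seconds


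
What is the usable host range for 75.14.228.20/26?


Network: 75.14.228.0
Broadcast: 75.14.228.63
First usable = network + 1
Last usable = broadcast - 1
Range: 75.14.228.1 to 75.14.228.62


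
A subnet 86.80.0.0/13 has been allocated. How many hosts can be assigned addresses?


Host bits = 32 - 13 = 19
Total addresses = 2^19 = 524288
Usable = total - 2 (network and broadcast)
Usable hosts: 524286


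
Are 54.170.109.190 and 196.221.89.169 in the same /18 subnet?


Mask: 255.255.192.0
54.170.109.190 AND mask = 54.170.64.0
196.221.89.169 AND mask = 196.221.64.0
No, different subnets (54.170.64.0 vs 196.221.64.0)


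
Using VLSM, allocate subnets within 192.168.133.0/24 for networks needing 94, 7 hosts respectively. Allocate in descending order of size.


94 hosts -> /25 (126 usable): 192.168.133.0/25
7 hosts -> /28 (14 usable): 192.168.133.128/28
Allocation: 192.168.133.0/25 (94 hosts, 126 usable); 192.168.133.128/28 (7 hosts, 14 usable)


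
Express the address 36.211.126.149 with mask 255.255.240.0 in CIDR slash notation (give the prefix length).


Binary: 11111111.11111111.11110000.00000000
Count leading 1s
Prefix: /20


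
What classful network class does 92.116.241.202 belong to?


First octet: 92
Binary: 01011100
0xxxxxxx -> Class A (1-126)
Class A, default mask 255.0.0.0 (/8)


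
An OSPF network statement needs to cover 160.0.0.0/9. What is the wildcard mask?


Subnet mask: 255.128.0.0
Wildcard = 255.255.255.255 - subnet mask
255 - 255 = 0
255 - 128 = 127
255 - 0 = 255
255 - 0 = 255
Wildcard: 0.127.255.255


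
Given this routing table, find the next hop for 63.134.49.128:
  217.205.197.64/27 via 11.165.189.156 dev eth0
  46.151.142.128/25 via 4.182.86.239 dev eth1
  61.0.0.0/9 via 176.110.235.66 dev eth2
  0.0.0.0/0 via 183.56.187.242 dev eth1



Longest prefix match for 63.134.49.128:
  /27 217.205.197.64: no
  /25 46.151.142.128: no
  /9 61.0.0.0: no
  /0 0.0.0.0: MATCH
Selected: next-hop 183.56.187.242 via eth1 (matched /0)


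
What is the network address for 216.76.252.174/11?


IP:   11011000.01001100.11111100.10101110
Mask: 11111111.11100000.00000000.00000000
AND operation:
Net:  11011000.01000000.00000000.00000000
Network: 216.64.0.0/11


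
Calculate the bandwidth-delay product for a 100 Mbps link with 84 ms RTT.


BDP = bandwidth * RTT
= 100 Mbps * 84 ms
= 100 * 1e6 * 84 / 1000 bits
= 8400000 bits
= 1050000 bytes
= 1025.3906 KB
BDP = 8400000 bits (1050000 bytes)


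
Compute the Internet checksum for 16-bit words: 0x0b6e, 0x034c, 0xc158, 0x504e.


Sum all words (with carry folding):
+ 0x0b6e = 0x0b6e
+ 0x034c = 0x0eba
+ 0xc158 = 0xd012
+ 0x504e = 0x2061
One's complement: ~0x2061
Checksum = 0xdf9e


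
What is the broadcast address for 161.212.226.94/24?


Network: 161.212.226.0/24
Host bits = 8
Set all host bits to 1:
Broadcast: 161.212.226.255


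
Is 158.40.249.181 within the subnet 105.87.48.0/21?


Subnet network: 105.87.48.0
Test IP AND mask: 158.40.248.0
No, 158.40.249.181 is not in 105.87.48.0/21


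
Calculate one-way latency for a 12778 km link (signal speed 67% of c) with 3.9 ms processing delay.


Speed = 0.67 * 3e5 km/s = 201000 km/s
Propagation delay = 12778 / 201000 = 0.0636 s = 63.5721 ms
Processing delay = 3.9 ms
Total one-way latency = 67.4721 ms


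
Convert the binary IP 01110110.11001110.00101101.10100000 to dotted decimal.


01110110 = 118
11001110 = 206
00101101 = 45
10100000 = 160
IP: 118.206.45.160


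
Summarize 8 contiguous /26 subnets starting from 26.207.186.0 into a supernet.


Original prefix: /26
Number of subnets: 8 = 2^3
New prefix = 26 - 3 = 23
Supernet: 26.207.186.0/23


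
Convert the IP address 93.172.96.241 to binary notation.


93 = 01011101
172 = 10101100
96 = 01100000
241 = 11110001
Binary: 01011101.10101100.01100000.11110001


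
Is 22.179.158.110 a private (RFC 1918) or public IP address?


RFC 1918 private ranges:
  10.0.0.0/8 (10.0.0.0 - 10.255.255.255)
  172.16.0.0/12 (172.16.0.0 - 172.31.255.255)
  192.168.0.0/16 (192.168.0.0 - 192.168.255.255)
Public (not in any RFC 1918 range)


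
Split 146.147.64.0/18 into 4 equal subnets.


New prefix = 18 + 2 = 20
Each subnet has 4096 addresses
  146.147.64.0/20
  146.147.80.0/20
  146.147.96.0/20
  146.147.112.0/20
Subnets: 146.147.64.0/20, 146.147.80.0/20, 146.147.96.0/20, 146.147.112.0/20


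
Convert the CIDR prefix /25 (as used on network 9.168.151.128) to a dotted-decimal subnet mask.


/25 means 25 network bits, 7 host bits
Binary: 11111111111111111111111110000000
Mask: 255.255.255.128


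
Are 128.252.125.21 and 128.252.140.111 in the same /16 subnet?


Mask: 255.255.0.0
128.252.125.21 AND mask = 128.252.0.0
128.252.140.111 AND mask = 128.252.0.0
Yes, same subnet (128.252.0.0)


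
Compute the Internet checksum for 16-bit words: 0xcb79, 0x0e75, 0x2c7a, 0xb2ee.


Sum all words (with carry folding):
+ 0xcb79 = 0xcb79
+ 0x0e75 = 0xd9ee
+ 0x2c7a = 0x0669
+ 0xb2ee = 0xb957
One's complement: ~0xb957
Checksum = 0x46a8


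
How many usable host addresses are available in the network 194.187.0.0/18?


Host bits = 32 - 18 = 14
Total addresses = 2^14 = 16384
Usable = total - 2 (network and broadcast)
Usable hosts: 16382


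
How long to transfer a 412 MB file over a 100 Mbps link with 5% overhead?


Effective throughput = 100 * (1 - 5/100) = 95 Mbps
File size in Mb = 412 * 8 = 3296 Mb
Time = 3296 / 95
Time = 34.6947 seconds


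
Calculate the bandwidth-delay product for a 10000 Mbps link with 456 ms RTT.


BDP = bandwidth * RTT
= 10000 Mbps * 456 ms
= 10000 * 1e6 * 456 / 1000 bits
= 4560000000 bits
= 570000000 bytes
= 556640.625 KB
BDP = 4560000000 bits (570000000 bytes)


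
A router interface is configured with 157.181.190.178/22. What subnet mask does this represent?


/22 means 22 network bits, 10 host bits
Binary: 11111111111111111111110000000000
Mask: 255.255.252.0


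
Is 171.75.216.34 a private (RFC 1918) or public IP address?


RFC 1918 private ranges:
  10.0.0.0/8 (10.0.0.0 - 10.255.255.255)
  172.16.0.0/12 (172.16.0.0 - 172.31.255.255)
  192.168.0.0/16 (192.168.0.0 - 192.168.255.255)
Public (not in any RFC 1918 range)


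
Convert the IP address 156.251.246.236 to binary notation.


156 = 10011100
251 = 11111011
246 = 11110110
236 = 11101100
Binary: 10011100.11111011.11110110.11101100


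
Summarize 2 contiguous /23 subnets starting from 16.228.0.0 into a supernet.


Original prefix: /23
Number of subnets: 2 = 2^1
New prefix = 23 - 1 = 22
Supernet: 16.228.0.0/22


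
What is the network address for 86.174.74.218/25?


IP:   01010110.10101110.01001010.11011010
Mask: 11111111.11111111.11111111.10000000
AND operation:
Net:  01010110.10101110.01001010.10000000
Network: 86.174.74.128/25


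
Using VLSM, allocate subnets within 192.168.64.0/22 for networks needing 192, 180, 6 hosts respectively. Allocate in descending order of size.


192 hosts -> /24 (254 usable): 192.168.64.0/24
180 hosts -> /24 (254 usable): 192.168.65.0/24
6 hosts -> /29 (6 usable): 192.168.66.0/29
Allocation: 192.168.64.0/24 (192 hosts, 254 usable); 192.168.65.0/24 (180 hosts, 254 usable); 192.168.66.0/29 (6 hosts, 6 usable)


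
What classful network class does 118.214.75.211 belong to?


First octet: 118
Binary: 01110110
0xxxxxxx -> Class A (1-126)
Class A, default mask 255.0.0.0 (/8)


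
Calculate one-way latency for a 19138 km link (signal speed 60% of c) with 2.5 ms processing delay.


Speed = 0.6 * 3e5 km/s = 180000 km/s
Propagation delay = 19138 / 180000 = 0.1063 s = 106.3222 ms
Processing delay = 2.5 ms
Total one-way latency = 108.8222 ms


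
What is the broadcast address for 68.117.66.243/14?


Network: 68.116.0.0/14
Host bits = 18
Set all host bits to 1:
Broadcast: 68.119.255.255


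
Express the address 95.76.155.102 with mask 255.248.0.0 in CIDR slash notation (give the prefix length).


Binary: 11111111.11111000.00000000.00000000
Count leading 1s
Prefix: /13


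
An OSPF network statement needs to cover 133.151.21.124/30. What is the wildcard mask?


Subnet mask: 255.255.255.252
Wildcard = 255.255.255.255 - subnet mask
255 - 255 = 0
255 - 255 = 0
255 - 255 = 0
255 - 252 = 3
Wildcard: 0.0.0.3


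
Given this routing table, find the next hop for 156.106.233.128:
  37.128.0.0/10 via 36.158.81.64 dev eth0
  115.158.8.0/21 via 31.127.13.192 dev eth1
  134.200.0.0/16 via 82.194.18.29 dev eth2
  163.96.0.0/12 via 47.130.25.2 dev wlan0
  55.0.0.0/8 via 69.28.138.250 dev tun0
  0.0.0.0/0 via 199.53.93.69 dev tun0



Longest prefix match for 156.106.233.128:
  /10 37.128.0.0: no
  /21 115.158.8.0: no
  /16 134.200.0.0: no
  /12 163.96.0.0: no
  /8 55.0.0.0: no
  /0 0.0.0.0: MATCH
Selected: next-hop 199.53.93.69 via tun0 (matched /0)


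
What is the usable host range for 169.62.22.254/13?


Network: 169.56.0.0
Broadcast: 169.63.255.255
First usable = network + 1
Last usable = broadcast - 1
Range: 169.56.0.1 to 169.63.255.254


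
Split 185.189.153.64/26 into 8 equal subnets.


New prefix = 26 + 3 = 29
Each subnet has 8 addresses
  185.189.153.64/29
  185.189.153.72/29
  185.189.153.80/29
  185.189.153.88/29
  185.189.153.96/29
  185.189.153.104/29
  185.189.153.112/29
  185.189.153.120/29
Subnets: 185.189.153.64/29, 185.189.153.72/29, 185.189.153.80/29, 185.189.153.88/29, 185.189.153.96/29, 185.189.153.104/29, 185.189.153.112/29, 185.189.153.120/29


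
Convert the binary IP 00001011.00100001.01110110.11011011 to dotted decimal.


00001011 = 11
00100001 = 33
01110110 = 118
11011011 = 219
IP: 11.33.118.219


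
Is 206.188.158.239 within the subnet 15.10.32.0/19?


Subnet network: 15.10.32.0
Test IP AND mask: 206.188.128.0
No, 206.188.158.239 is not in 15.10.32.0/19


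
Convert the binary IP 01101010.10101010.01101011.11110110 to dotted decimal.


01101010 = 106
10101010 = 170
01101011 = 107
11110110 = 246
IP: 106.170.107.246


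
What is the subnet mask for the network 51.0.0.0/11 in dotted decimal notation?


/11 means 11 network bits, 21 host bits
Binary: 11111111111000000000000000000000
Mask: 255.224.0.0


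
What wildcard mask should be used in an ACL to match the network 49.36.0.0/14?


Subnet mask: 255.252.0.0
Wildcard = 255.255.255.255 - subnet mask
255 - 255 = 0
255 - 252 = 3
255 - 0 = 255
255 - 0 = 255
Wildcard: 0.3.255.255


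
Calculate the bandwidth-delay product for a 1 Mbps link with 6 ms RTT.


BDP = bandwidth * RTT
= 1 Mbps * 6 ms
= 1 * 1e6 * 6 / 1000 bits
= 6000 bits
= 750 bytes
BDP = 6000 bits (750 bytes)


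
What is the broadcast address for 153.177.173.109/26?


Network: 153.177.173.64/26
Host bits = 6
Set all host bits to 1:
Broadcast: 153.177.173.127


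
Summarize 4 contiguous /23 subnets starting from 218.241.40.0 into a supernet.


Original prefix: /23
Number of subnets: 4 = 2^2
New prefix = 23 - 2 = 21
Supernet: 218.241.40.0/21


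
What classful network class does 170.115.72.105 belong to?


First octet: 170
Binary: 10101010
10xxxxxx -> Class B (128-191)
Class B, default mask 255.255.0.0 (/16)


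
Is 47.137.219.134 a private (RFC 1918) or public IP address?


RFC 1918 private ranges:
  10.0.0.0/8 (10.0.0.0 - 10.255.255.255)
  172.16.0.0/12 (172.16.0.0 - 172.31.255.255)
  192.168.0.0/16 (192.168.0.0 - 192.168.255.255)
Public (not in any RFC 1918 range)


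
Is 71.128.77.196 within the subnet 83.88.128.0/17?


Subnet network: 83.88.128.0
Test IP AND mask: 71.128.0.0
No, 71.128.77.196 is not in 83.88.128.0/17


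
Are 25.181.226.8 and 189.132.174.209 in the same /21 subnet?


Mask: 255.255.248.0
25.181.226.8 AND mask = 25.181.224.0
189.132.174.209 AND mask = 189.132.168.0
No, different subnets (25.181.224.0 vs 189.132.168.0)


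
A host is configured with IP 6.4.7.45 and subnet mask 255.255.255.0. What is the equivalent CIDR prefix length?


Binary: 11111111.11111111.11111111.00000000
Count leading 1s
Prefix: /24


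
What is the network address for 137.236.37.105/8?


IP:   10001001.11101100.00100101.01101001
Mask: 11111111.00000000.00000000.00000000
AND operation:
Net:  10001001.00000000.00000000.00000000
Network: 137.0.0.0/8


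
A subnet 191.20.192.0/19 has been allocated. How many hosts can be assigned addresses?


Host bits = 32 - 19 = 13
Total addresses = 2^13 = 8192
Usable = total - 2 (network and broadcast)
Usable hosts: 8190


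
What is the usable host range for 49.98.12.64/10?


Network: 49.64.0.0
Broadcast: 49.127.255.255
First usable = network + 1
Last usable = broadcast - 1
Range: 49.64.0.1 to 49.127.255.254


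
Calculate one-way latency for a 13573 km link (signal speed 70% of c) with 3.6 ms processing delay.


Speed = 0.7 * 3e5 km/s = 210000 km/s
Propagation delay = 13573 / 210000 = 0.0646 s = 64.6333 ms
Processing delay = 3.6 ms
Total one-way latency = 68.2333 ms


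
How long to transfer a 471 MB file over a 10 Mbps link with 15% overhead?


Effective throughput = 10 * (1 - 15/100) = 8.5 Mbps
File size in Mb = 471 * 8 = 3768 Mb
Time = 3768 / 8.5
Time = 443.2941 seconds


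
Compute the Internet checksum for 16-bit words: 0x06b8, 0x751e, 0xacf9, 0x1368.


Sum all words (with carry folding):
+ 0x06b8 = 0x06b8
+ 0x751e = 0x7bd6
+ 0xacf9 = 0x28d0
+ 0x1368 = 0x3c38
One's complement: ~0x3c38
Checksum = 0xc3c7


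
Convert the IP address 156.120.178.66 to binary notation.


156 = 10011100
120 = 01111000
178 = 10110010
66 = 01000010
Binary: 10011100.01111000.10110010.01000010


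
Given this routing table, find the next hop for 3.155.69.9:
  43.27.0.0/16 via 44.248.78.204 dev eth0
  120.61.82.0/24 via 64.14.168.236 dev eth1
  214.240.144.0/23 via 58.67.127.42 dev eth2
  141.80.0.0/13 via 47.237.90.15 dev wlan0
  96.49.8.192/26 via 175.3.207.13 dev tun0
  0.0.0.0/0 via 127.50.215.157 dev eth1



Longest prefix match for 3.155.69.9:
  /16 43.27.0.0: no
  /24 120.61.82.0: no
  /23 214.240.144.0: no
  /13 141.80.0.0: no
  /26 96.49.8.192: no
  /0 0.0.0.0: MATCH
Selected: next-hop 127.50.215.157 via eth1 (matched /0)


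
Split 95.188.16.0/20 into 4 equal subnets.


New prefix = 20 + 2 = 22
Each subnet has 1024 addresses
  95.188.16.0/22
  95.188.20.0/22
  95.188.24.0/22
  95.188.28.0/22
Subnets: 95.188.16.0/22, 95.188.20.0/22, 95.188.24.0/22, 95.188.28.0/22
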